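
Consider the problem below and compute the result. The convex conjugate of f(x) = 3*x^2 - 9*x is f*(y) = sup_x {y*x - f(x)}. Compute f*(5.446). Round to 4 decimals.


f*(y) = sup_x {y*x - a*x^2 - b*x} = sup_x {(y-b)*x - a*x^2}
FOC: (y - b) - 2a*x = 0 => x* = (y - b)/(2a)
x* = (5.446 + 9)/(2*3) = 2.4077
f*(5.446) = (y-b)^2/(4a) = (5.446 + 9)^2/(4*3)
= 208.6869/12 = 17.3906


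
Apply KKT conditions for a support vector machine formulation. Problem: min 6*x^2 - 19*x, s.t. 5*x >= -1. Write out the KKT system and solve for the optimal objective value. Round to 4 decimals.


Step 1: Try lambda = 0 (constraint inactive).
Stationarity: 2*6*x - 19 = 0
x* = 19/(2*6) = 19/12 = 1.5833 (rounded; the exact value 19/12 is used below)
Check constraint: 5*1.5833 = 7.9165 >= -1 -- satisfied.
Step 2: Compute optimal value.
f(x*) = 6*(19/12)^2 - 19*(19/12) = -15.0417


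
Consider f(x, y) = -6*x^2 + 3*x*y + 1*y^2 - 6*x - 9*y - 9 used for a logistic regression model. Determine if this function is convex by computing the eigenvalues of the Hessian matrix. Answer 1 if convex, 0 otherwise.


The Hessian of f(x,y) = -6*x^2 + 3*x*y + 1*y^2 - 6*x - 9*y - 9 is:
H = [[-12, 3], [3, 2]]
Trace = -12 + 2 = -10
Determinant = -12*2 - (3)^2 = -33
Discriminant = (-10)^2 - 4*-33 = 232.0
Eigenvalues: lambda_1 = -12.6158, lambda_2 = 2.6158
The function is not convex.

0


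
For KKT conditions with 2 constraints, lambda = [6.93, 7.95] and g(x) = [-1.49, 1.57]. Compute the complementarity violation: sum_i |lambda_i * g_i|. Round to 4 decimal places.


KKT complementary slackness check:
lambda_1 * g_1 = 6.93 * -1.49 = -10.3257
lambda_2 * g_2 = 7.95 * 1.57 = 12.4815
Total violation = 10.3257 + 12.4815 = 22.8072


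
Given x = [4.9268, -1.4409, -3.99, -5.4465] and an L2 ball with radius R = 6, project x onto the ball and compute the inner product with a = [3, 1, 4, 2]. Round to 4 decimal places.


Step 1: Compute ||x|| (intermediates to 6 decimals).
||x|| = sqrt(4.9268^2 + (-1.4409)^2 + (-3.99)^2 + (-5.4465)^2) = 8.481392
Step 2: Project.
Since ||x|| > R, scale = R/||x|| = 6/8.481392 = 0.707431, proj(x) = scale * x
proj(x) = [3.485371, -1.019337, -2.82265, -3.853023]
Step 3: Dot product.
a^T * proj(x) = 3*3.485371 + 1*(-1.019337) + 4*(-2.82265) + 2*(-3.853023) = -9.5599


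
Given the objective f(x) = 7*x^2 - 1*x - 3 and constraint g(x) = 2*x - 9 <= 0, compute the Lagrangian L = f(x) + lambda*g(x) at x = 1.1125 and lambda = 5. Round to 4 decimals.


Step 1: Evaluate f(x).
f(1.1125) = 7*1.1125^2 - 1*1.1125 - 3 = 4.5511
Step 2: Evaluate g(x).
g(1.1125) = 2*1.1125 - 9 = -6.775
Step 3: Compute Lagrangian.
L = 4.5511 + 5*-6.775 = -29.3239


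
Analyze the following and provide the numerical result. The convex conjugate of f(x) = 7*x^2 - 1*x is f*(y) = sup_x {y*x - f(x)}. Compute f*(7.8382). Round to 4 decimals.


f*(y) = sup_x {y*x - a*x^2 - b*x} = sup_x {(y-b)*x - a*x^2}
FOC: (y - b) - 2a*x = 0 => x* = (y - b)/(2a)
x* = (7.8382 + 1)/(2*7) = 0.6313
f*(7.8382) = (y-b)^2/(4a) = (7.8382 + 1)^2/(4*7)
= 78.1138/28 = 2.7898


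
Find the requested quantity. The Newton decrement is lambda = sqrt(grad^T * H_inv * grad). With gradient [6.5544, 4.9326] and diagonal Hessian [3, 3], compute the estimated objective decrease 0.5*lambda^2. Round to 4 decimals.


Step 1: H is diagonal, so H^(-1) * g = [2.1848, 1.6442].
Step 2: g^T H^(-1) g = sum_i g_i^2 / H_ii
  = (6.5544)^2/3 + (4.9326)^2/3
  = 14.3201 + 8.1102 = 22.4302
Step 3: Objective decrease = 0.5 * g^T H^(-1) g = 11.2151


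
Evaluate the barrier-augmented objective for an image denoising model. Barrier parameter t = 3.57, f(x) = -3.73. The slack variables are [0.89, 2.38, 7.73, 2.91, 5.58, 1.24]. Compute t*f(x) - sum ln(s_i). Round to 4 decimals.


Step 1: Compute log-barrier.
ln values: [-0.1165, 0.8671, 2.0451, 1.0682, 1.7192, 0.2151]
phi = -(-0.1165 + 0.8671 + 2.0451 + 1.0682 + 1.7192 + 0.2151) = -5.7981
Step 2: Compute augmented objective.
t*f(x) = 3.57*-3.73 = -13.3161
Total = -13.3161 - 5.7981 = -19.1142


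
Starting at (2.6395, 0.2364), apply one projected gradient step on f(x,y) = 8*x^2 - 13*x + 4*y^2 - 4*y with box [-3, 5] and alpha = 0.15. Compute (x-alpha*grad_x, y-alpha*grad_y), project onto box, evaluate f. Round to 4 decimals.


Step 1: Compute gradient at (2.6395, 0.2364).
grad_x = 2*8*2.6395 - 13 = 29.232
grad_y = 2*4*0.2364 - 4 = -2.1088
Step 2: Gradient step.
x_raw = 2.6395 - 0.15*29.232 = -1.7453
y_raw = 0.2364 - 0.15*-2.1088 = 0.5527
Step 3: Project onto [-3, 5].
x_proj = clip(-1.7453) = -1.7453
y_proj = clip(0.5527) = 0.5527
Step 4: Evaluate f.
f(-1.7453, 0.5527) = 46.0686


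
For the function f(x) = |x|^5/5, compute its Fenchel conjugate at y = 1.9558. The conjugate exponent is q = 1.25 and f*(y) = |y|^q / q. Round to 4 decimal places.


The conjugate exponent q satisfies 1/p + 1/q = 1.
p = 5, so q = 5/(5 - 1) = 1.25
|y|^q = 1.9558^1.25 = 2.3129
f*(1.9558) = 2.3129 / 1.25 = 1.8503


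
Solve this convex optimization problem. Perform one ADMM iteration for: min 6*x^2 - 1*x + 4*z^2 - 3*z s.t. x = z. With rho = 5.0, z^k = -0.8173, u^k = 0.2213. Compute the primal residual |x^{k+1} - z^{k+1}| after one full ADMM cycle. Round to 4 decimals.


ADMM iteration with rho = 5.0, z^k = -0.8173, u^k = 0.2213
Step 1: x-update.
Minimize 6*x^2 - 1*x + (5.0/2)*(x + 0.8173 + 0.2213)^2
FOC: (2*6 + 5.0)*x = 1 + 5.0*(-0.8173 - 0.2213)
x^{k+1} = -0.2466
Step 2: z-update.
Minimize 4*z^2 - 3*z + (5.0/2)*(-0.2466 - z + 0.2213)^2
FOC: (2*4 + 5.0)*z = 3 + 5.0*(-0.2466 + 0.2213)
z^{k+1} = 0.221
Step 3: u-update.
u^{k+1} = 0.2213 - 0.2466 - 0.221 = -0.2464
Step 4: Primal residual = |-0.2466 - 0.221| = 0.4677


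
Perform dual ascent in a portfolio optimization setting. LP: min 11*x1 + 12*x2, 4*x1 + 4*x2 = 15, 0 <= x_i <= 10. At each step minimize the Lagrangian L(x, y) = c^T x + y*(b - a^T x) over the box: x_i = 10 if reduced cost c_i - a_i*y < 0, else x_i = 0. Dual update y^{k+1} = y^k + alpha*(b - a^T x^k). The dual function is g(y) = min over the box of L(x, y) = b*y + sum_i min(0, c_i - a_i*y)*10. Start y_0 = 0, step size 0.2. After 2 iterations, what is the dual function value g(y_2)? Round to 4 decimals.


Dual ascent for LP: min 11*x1 + 12*x2, 4*x1 + 4*x2 = 15, 0 <= x_i <= 10
Step 1: y^k = 0.0, reduced costs: (11.0, 12.0)
  x^k = (0.0, 0.0), subgradient = b - a^T x = 15.0
  y^{k+1} = 0.0 + 0.2*15.0 = 3.0
Step 2: y^k = 3.0, reduced costs: (-1.0, 0.0)
  x^k = (10.0, 0.0), subgradient = b - a^T x = -25.0
  y^{k+1} = 3.0 + 0.2*-25.0 = -2.0
Dual objective at y_2 = -2.0: reduced costs (19.0, 20.0), box minimizer x = (0.0, 0.0)
g(y_2) = b*y + (c1 - a1*y)*x1 + (c2 - a2*y)*x2 = 15*(-2.0) + 19.0*0.0 + 20.0*0.0 = -30.0 + 0.0 + 0.0 = -30.0


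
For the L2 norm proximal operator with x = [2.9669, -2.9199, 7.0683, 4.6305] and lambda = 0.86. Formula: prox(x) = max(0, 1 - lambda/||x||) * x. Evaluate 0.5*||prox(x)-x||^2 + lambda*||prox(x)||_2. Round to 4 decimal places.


Step 1: Compute ||x||.
||x|| = 9.4197
Step 2: Compute scaling factor.
scale = max(0, 1 - 0.86/9.4197) = 0.9087
Step 3: prox(x) = [2.696, -2.6533, 6.423, 4.2077]
||prox(x)|| = 8.5597
Step 4: Proximal objective.
0.5*||prox-x||^2 = 0.3698
lambda*||prox|| = 7.3613
Total = 7.7311


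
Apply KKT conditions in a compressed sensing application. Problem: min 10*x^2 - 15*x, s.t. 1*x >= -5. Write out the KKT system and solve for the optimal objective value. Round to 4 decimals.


Step 1: Try lambda = 0 (constraint inactive).
Stationarity: 2*10*x - 15 = 0
x* = 15/(2*10) = 0.75
Check constraint: 1*0.75 = 0.75 >= -5 -- satisfied.
Step 2: Compute optimal value.
f(x*) = 10*0.75^2 - 15*0.75 = -5.625


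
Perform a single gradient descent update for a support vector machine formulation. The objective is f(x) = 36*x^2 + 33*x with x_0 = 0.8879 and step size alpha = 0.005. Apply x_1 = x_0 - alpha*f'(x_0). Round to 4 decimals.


We compute the gradient at x_0 and apply the update.
f'(x) = 72*x + 33
f'(0.8879) = 72*0.8879 + 33 = 96.9288
x_1 = 0.8879 - 0.005*96.9288 = 0.4033


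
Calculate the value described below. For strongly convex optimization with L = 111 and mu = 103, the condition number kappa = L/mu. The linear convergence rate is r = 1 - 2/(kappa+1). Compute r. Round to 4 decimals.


Step 1: Compute the condition number.
kappa = L/mu = 111/103 = 1.0777
Step 2: Compute the convergence rate.
r = 1 - 2/(kappa + 1) = 1 - 2*mu/(L + mu) = (L - mu)/(L + mu) = 8/214 = 0.0374


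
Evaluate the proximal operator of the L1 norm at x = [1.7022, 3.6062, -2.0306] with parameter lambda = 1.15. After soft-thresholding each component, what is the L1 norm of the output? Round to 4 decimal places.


Soft-thresholding with lambda = 1.15:
prox(1.7022) = sign(1.7022)*max(|1.7022| - 1.15, 0) = 0.5522
prox(3.6062) = sign(3.6062)*max(|3.6062| - 1.15, 0) = 2.4562
prox(-2.0306) = sign(-2.0306)*max(|-2.0306| - 1.15, 0) = -0.8806
prox(x) = [0.5522, 2.4562, -0.8806]
||prox(x)||_1 = 0.5522 + 2.4562 + 0.8806 = 3.889


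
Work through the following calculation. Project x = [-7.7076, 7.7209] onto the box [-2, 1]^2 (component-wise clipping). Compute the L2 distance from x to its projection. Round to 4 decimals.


Project each component onto [-2, 1].
clip(-7.7076) = -2.0, clip(7.7209) = 1.0
Projection = [-2.0, 1.0]
Squared diffs: [32.5767, 45.1705]
Distance = sqrt(77.7472) = 8.8174


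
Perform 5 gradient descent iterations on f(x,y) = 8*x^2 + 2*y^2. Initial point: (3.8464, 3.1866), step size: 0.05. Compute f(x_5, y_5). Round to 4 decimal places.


Gradient descent on f(x,y) = 8*x^2 + 2*y^2.
Starting point: (3.8464, 3.1866), alpha = 0.05
Step 1: grad_x = 2*8*3.8464 = 61.5424, grad_y = 2*2*3.1866 = 12.7464
  x_1 = 3.8464 - 0.05*61.5424 = 0.7693
  y_1 = 3.1866 - 0.05*12.7464 = 2.5493
Step 2: grad_x = 2*8*0.7693 = 12.3085, grad_y = 2*2*2.5493 = 10.1971
  x_2 = 0.7693 - 0.05*12.3085 = 0.1539
  y_2 = 2.5493 - 0.05*10.1971 = 2.0394
Step 3: grad_x = 2*8*0.1539 = 2.4617, grad_y = 2*2*2.0394 = 8.1577
  x_3 = 0.1539 - 0.05*2.4617 = 0.0308
  y_3 = 2.0394 - 0.05*8.1577 = 1.6315
Step 4: grad_x = 2*8*0.0308 = 0.4923, grad_y = 2*2*1.6315 = 6.5262
  x_4 = 0.0308 - 0.05*0.4923 = 0.0062
  y_4 = 1.6315 - 0.05*6.5262 = 1.3052
Step 5: grad_x = 2*8*0.0062 = 0.0985, grad_y = 2*2*1.3052 = 5.2209
  x_5 = 0.0062 - 0.05*0.0985 = 0.0012
  y_5 = 1.3052 - 0.05*5.2209 = 1.0442
f(0.0012, 1.0442) = 8*0.0012^2 + 2*1.0442^2 = 2.1807


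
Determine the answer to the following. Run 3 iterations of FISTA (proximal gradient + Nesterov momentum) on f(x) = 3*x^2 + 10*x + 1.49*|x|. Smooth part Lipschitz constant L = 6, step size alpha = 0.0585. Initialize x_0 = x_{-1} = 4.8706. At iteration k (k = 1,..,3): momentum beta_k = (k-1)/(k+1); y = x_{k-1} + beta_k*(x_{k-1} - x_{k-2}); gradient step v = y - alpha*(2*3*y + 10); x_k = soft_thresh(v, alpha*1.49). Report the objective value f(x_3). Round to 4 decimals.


FISTA on f(x) = 3*x^2 + 10*x + 1.49*|x|
L = 6, alpha = 0.0585
Iteration 1: beta = 0.0, y = 4.8706 + 0.0*(4.8706 - 4.8706) = 4.8706
  grad(y) = 39.2236, v = y - alpha*grad = 2.576
  prox(v) = soft_thresh(2.576, 0.0872) = 2.4889
Iteration 2: beta = 0.3333, y = 2.4889 + 0.3333*(2.4889 - 4.8706) = 1.6949
  grad(y) = 20.1696, v = y - alpha*grad = 0.515
  prox(v) = soft_thresh(0.515, 0.0872) = 0.4279
Iteration 3: beta = 0.5, y = 0.4279 + 0.5*(0.4279 - 2.4889) = -0.6027
  grad(y) = 6.3841, v = y - alpha*grad = -0.9761
  prox(v) = soft_thresh(-0.9761, 0.0872) = -0.889
f(x_3) = 3*(-0.889)^2 + 10*(-0.889) + 1.49*|-0.889| = -5.1943


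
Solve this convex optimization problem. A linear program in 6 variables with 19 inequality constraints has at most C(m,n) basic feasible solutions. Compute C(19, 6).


Each vertex corresponds to some choice of n active constraints out of m, so the number of vertices is at most C(m, n) = m! / (n!(m-n)!).
m = 19, n = 6
Numerator: 19 * 18 * 17 * 16 * 15 * 14
Denominator: 6! = 720
C(19, 6) = 27132


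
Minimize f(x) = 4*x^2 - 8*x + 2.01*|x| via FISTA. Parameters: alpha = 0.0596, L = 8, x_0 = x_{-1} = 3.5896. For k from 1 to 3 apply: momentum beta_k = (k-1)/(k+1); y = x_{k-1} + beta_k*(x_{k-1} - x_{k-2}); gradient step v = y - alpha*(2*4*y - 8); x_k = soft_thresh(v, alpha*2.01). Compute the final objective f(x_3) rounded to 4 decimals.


FISTA on f(x) = 4*x^2 - 8*x + 2.01*|x|
L = 8, alpha = 0.0596
Iteration 1: beta = 0.0, y = 3.5896 + 0.0*(3.5896 - 3.5896) = 3.5896
  grad(y) = 20.7168, v = y - alpha*grad = 2.3549
  prox(v) = soft_thresh(2.3549, 0.1198) = 2.2351
Iteration 2: beta = 0.3333, y = 2.2351 + 0.3333*(2.2351 - 3.5896) = 1.7836
  grad(y) = 6.2686, v = y - alpha*grad = 1.41
  prox(v) = soft_thresh(1.41, 0.1198) = 1.2902
Iteration 3: beta = 0.5, y = 1.2902 + 0.5*(1.2902 - 2.2351) = 0.8177
  grad(y) = -1.4583, v = y - alpha*grad = 0.9046
  prox(v) = soft_thresh(0.9046, 0.1198) = 0.7848
f(x_3) = 4*0.7848^2 - 8*0.7848 + 2.01*|0.7848| = -2.2373


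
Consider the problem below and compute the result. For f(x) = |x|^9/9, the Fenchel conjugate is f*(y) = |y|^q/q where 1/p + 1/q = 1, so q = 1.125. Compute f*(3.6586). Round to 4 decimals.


The conjugate exponent q satisfies 1/p + 1/q = 1.
p = 9, so q = 9/(9 - 1) = 1.125
|y|^q = 3.6586^1.125 = 4.3026
f*(3.6586) = 4.3026 / 1.125 = 3.8245


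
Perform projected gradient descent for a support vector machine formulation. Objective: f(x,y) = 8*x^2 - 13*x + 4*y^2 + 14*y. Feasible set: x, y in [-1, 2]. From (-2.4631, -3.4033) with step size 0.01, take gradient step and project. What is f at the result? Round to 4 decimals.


Step 1: Compute gradient at (-2.4631, -3.4033).
grad_x = 2*8*-2.4631 - 13 = -52.4096
grad_y = 2*4*-3.4033 + 14 = -13.2264
Step 2: Gradient step.
x_raw = -2.4631 - 0.01*-52.4096 = -1.939
y_raw = -3.4033 - 0.01*-13.2264 = -3.271
Step 3: Project onto [-1, 2].
x_proj = clip(-1.939) = -1.0
y_proj = clip(-3.271) = -1.0
Step 4: Evaluate f.
f(-1.0, -1.0) = 11.0


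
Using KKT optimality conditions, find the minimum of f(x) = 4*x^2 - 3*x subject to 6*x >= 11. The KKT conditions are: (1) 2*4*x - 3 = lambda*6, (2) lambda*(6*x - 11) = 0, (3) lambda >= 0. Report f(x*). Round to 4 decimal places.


Step 1: Try lambda = 0 (constraint inactive).
x_unc = 3/(2*4) = 0.375
Check: 6*0.375 = 2.25 < 11 -- violated!
Step 2: Constraint must be active: 6*x = 11
x* = 11/6 = 1.8333 (rounded; the exact value 11/6 is used below)
lambda = (2*4*(11/6) - 3)/6 = 1.9444
Step 3: Compute optimal value.
f(x*) = 4*(11/6)^2 - 3*(11/6) = 7.9444


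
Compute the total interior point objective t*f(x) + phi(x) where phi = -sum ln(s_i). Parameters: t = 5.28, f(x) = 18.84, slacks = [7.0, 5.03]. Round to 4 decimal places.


Step 1: Compute log-barrier.
ln values: [1.9459, 1.6154]
phi = -(1.9459 + 1.6154) = -3.5613
Step 2: Compute augmented objective.
t*f(x) = 5.28*18.84 = 99.4752
Total = 99.4752 - 3.5613 = 95.9139


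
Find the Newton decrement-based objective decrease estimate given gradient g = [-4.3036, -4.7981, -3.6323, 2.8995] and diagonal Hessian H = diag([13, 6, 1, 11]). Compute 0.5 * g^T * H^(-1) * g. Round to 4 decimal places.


Step 1: H is diagonal, so H^(-1) * g = [-0.331, -0.7997, -3.6323, 0.2636].
Step 2: g^T H^(-1) g = sum_i g_i^2 / H_ii
  = (-4.3036)^2/13 + (-4.7981)^2/6 + (-3.6323)^2/1 + (2.8995)^2/11
  = 1.4247 + 3.837 + 13.1936 + 0.7643 = 19.2195
Step 3: Objective decrease = 0.5 * g^T H^(-1) g = 9.6098


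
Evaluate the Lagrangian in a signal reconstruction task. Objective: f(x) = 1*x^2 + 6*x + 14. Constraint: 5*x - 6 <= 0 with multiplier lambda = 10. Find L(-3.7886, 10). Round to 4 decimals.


Step 1: Evaluate f(x).
f(-3.7886) = 1*(-3.7886)^2 + 6*(-3.7886) + 14 = 5.6219
Step 2: Evaluate g(x).
g(-3.7886) = 5*-3.7886 - 6 = -24.943
Step 3: Compute Lagrangian.
L = 5.6219 + 10*-24.943 = -243.8081


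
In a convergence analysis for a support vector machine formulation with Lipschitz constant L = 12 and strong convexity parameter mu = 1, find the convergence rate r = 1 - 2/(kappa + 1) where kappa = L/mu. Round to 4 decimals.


Step 1: Compute the condition number.
kappa = L/mu = 12/1 = 12.0
Step 2: Compute the convergence rate.
r = 1 - 2/(kappa + 1) = 1 - 2*mu/(L + mu) = (L - mu)/(L + mu) = 11/13 = 0.8462


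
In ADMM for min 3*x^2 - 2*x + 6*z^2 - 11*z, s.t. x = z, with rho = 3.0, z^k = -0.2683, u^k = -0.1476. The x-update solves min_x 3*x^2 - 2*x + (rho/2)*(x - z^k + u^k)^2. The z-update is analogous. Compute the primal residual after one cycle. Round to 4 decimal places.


ADMM iteration with rho = 3.0, z^k = -0.2683, u^k = -0.1476
Step 1: x-update.
Minimize 3*x^2 - 2*x + (3.0/2)*(x + 0.2683 - 0.1476)^2
FOC: (2*3 + 3.0)*x = 2 + 3.0*(-0.2683 + 0.1476)
x^{k+1} = 0.182
Step 2: z-update.
Minimize 6*z^2 - 11*z + (3.0/2)*(0.182 - z - 0.1476)^2
FOC: (2*6 + 3.0)*z = 11 + 3.0*(0.182 - 0.1476)
z^{k+1} = 0.7402
Step 3: u-update.
u^{k+1} = -0.1476 + 0.182 - 0.7402 = -0.7058
Step 4: Primal residual = |0.182 - 0.7402| = 0.5582


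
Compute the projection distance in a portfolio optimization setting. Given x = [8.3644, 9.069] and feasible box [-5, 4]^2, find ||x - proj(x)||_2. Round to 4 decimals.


Project each component onto [-5, 4].
clip(8.3644) = 4.0, clip(9.069) = 4.0
Projection = [4.0, 4.0]
Squared diffs: [19.048, 25.6948]
Distance = sqrt(44.7428) = 6.689


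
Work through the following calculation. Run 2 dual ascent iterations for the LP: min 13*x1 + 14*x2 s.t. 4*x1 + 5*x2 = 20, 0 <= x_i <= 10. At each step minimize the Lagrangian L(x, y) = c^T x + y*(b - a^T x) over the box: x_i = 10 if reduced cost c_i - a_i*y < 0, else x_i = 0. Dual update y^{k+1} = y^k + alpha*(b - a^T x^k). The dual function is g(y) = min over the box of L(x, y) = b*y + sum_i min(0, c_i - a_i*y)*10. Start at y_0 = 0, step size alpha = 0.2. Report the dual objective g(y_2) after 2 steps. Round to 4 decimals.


Dual ascent for LP: min 13*x1 + 14*x2, 4*x1 + 5*x2 = 20, 0 <= x_i <= 10
Step 1: y^k = 0.0, reduced costs: (13.0, 14.0)
  x^k = (0.0, 0.0), subgradient = b - a^T x = 20.0
  y^{k+1} = 0.0 + 0.2*20.0 = 4.0
Step 2: y^k = 4.0, reduced costs: (-3.0, -6.0)
  x^k = (10.0, 10.0), subgradient = b - a^T x = -70.0
  y^{k+1} = 4.0 + 0.2*-70.0 = -10.0
Dual objective at y_2 = -10.0: reduced costs (53.0, 64.0), box minimizer x = (0.0, 0.0)
g(y_2) = b*y + (c1 - a1*y)*x1 + (c2 - a2*y)*x2 = 20*(-10.0) + 53.0*0.0 + 64.0*0.0 = -200.0 + 0.0 + 0.0 = -200.0


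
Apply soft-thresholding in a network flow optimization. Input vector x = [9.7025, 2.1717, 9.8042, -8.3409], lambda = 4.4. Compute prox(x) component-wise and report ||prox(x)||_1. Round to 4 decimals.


Soft-thresholding with lambda = 4.4:
prox(9.7025) = sign(9.7025)*max(|9.7025| - 4.4, 0) = 5.3025
prox(2.1717) = sign(2.1717)*max(|2.1717| - 4.4, 0) = 0.0
prox(9.8042) = sign(9.8042)*max(|9.8042| - 4.4, 0) = 5.4042
prox(-8.3409) = sign(-8.3409)*max(|-8.3409| - 4.4, 0) = -3.9409
prox(x) = [5.3025, 0.0, 5.4042, -3.9409]
||prox(x)||_1 = 5.3025 + 0.0 + 5.4042 + 3.9409 = 14.6476


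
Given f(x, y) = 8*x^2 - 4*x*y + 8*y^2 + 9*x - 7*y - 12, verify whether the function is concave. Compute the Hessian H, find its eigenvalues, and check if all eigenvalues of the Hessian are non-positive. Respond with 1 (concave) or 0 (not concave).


The Hessian of f(x,y) = 8*x^2 - 4*x*y + 8*y^2 + 9*x - 7*y - 12 is:
H = [[16, -4], [-4, 16]]
Trace = 16 + 16 = 32
Determinant = 16*16 - (-4)^2 = 240
Discriminant = (32)^2 - 4*240 = 64.0
Eigenvalues: lambda_1 = 12.0, lambda_2 = 20.0
The function is not concave.

0


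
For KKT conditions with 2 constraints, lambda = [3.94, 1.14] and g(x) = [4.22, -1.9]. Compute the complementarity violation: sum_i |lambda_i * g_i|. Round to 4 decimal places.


KKT complementary slackness check:
lambda_1 * g_1 = 3.94 * 4.22 = 16.6268
lambda_2 * g_2 = 1.14 * -1.9 = -2.166
Total violation = 16.6268 + 2.166 = 18.7928


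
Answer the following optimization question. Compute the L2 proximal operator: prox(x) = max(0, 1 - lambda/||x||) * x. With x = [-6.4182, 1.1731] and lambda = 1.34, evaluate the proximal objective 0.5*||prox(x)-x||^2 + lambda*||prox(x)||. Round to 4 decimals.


Step 1: Compute ||x||.
||x|| = 6.5245
Step 2: Compute scaling factor.
scale = max(0, 1 - 1.34/6.5245) = 0.7946
Step 3: prox(x) = [-5.1, 0.9322]
||prox(x)|| = 5.1845
Step 4: Proximal objective.
0.5*||prox-x||^2 = 0.8978
lambda*||prox|| = 6.9472
Total = 7.8451


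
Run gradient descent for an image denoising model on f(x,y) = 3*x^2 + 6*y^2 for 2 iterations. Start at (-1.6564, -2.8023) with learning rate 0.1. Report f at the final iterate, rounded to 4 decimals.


Gradient descent on f(x,y) = 3*x^2 + 6*y^2.
Starting point: (-1.6564, -2.8023), alpha = 0.1
Step 1: grad_x = 2*3*-1.6564 = -9.9384, grad_y = 2*6*-2.8023 = -33.6276
  x_1 = -1.6564 - 0.1*-9.9384 = -0.6626
  y_1 = -2.8023 - 0.1*-33.6276 = 0.5605
Step 2: grad_x = 2*3*-0.6626 = -3.9754, grad_y = 2*6*0.5605 = 6.7255
  x_2 = -0.6626 - 0.1*-3.9754 = -0.265
  y_2 = 0.5605 - 0.1*6.7255 = -0.1121
f(-0.265, -0.1121) = 3*(-0.265)^2 + 6*(-0.1121)^2 = 0.2861


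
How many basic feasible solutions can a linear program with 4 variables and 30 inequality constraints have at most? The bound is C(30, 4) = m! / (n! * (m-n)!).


Each vertex corresponds to some choice of n active constraints out of m, so the number of vertices is at most C(m, n) = m! / (n!(m-n)!).
m = 30, n = 4
Numerator: 30 * 29 * 28 * 27
Denominator: 4! = 24
C(30, 4) = 27405


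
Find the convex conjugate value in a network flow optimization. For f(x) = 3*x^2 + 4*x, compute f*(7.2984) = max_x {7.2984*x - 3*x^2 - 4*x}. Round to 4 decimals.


f*(y) = sup_x {y*x - a*x^2 - b*x} = sup_x {(y-b)*x - a*x^2}
FOC: (y - b) - 2a*x = 0 => x* = (y - b)/(2a)
x* = (7.2984 - 4)/(2*3) = 0.5497
f*(7.2984) = (y-b)^2/(4a) = (7.2984 - 4)^2/(4*3)
= 10.8794/12 = 0.9066


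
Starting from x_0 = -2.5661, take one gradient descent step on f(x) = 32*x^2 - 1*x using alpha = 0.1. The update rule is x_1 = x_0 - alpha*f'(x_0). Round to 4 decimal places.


We compute the gradient at x_0 and apply the update.
f'(x) = 64*x - 1
f'(-2.5661) = 64*-2.5661 - 1 = -165.2304
x_1 = -2.5661 - 0.1*-165.2304 = 13.9569


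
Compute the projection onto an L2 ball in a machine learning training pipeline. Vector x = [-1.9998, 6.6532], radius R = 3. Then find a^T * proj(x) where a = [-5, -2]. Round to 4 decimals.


Step 1: Compute ||x|| (intermediates to 6 decimals).
||x|| = sqrt((-1.9998)^2 + 6.6532^2) = 6.947249
Step 2: Project.
Since ||x|| > R, scale = R/||x|| = 3/6.947249 = 0.431826, proj(x) = scale * x
proj(x) = [-0.863566, 2.873025]
Step 3: Dot product.
a^T * proj(x) = -5*(-0.863566) - 2*2.873025 = -1.4282


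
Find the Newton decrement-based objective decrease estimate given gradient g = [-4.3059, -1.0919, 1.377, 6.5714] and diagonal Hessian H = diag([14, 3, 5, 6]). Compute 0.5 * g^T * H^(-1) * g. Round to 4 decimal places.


Step 1: H is diagonal, so H^(-1) * g = [-0.3076, -0.364, 0.2754, 1.0952].
Step 2: g^T H^(-1) g = sum_i g_i^2 / H_ii
  = (-4.3059)^2/14 + (-1.0919)^2/3 + (1.377)^2/5 + (6.5714)^2/6
  = 1.3243 + 0.3974 + 0.3792 + 7.1972 = 9.2982
Step 3: Objective decrease = 0.5 * g^T H^(-1) g = 4.6491


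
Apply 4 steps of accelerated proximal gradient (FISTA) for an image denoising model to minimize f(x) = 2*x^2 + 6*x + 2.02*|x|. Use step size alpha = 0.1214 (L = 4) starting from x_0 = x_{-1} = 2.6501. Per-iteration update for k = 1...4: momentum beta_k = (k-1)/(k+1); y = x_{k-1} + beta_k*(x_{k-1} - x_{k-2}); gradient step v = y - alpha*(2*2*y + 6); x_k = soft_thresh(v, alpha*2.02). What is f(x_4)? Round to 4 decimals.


FISTA on f(x) = 2*x^2 + 6*x + 2.02*|x|
L = 4, alpha = 0.1214
Iteration 1: beta = 0.0, y = 2.6501 + 0.0*(2.6501 - 2.6501) = 2.6501
  grad(y) = 16.6004, v = y - alpha*grad = 0.6348
  prox(v) = soft_thresh(0.6348, 0.2452) = 0.3896
Iteration 2: beta = 0.3333, y = 0.3896 + 0.3333*(0.3896 - 2.6501) = -0.3639
  grad(y) = 4.5443, v = y - alpha*grad = -0.9156
  prox(v) = soft_thresh(-0.9156, 0.2452) = -0.6704
Iteration 3: beta = 0.5, y = -0.6704 + 0.5*(-0.6704 - 0.3896) = -1.2004
  grad(y) = 1.1986, v = y - alpha*grad = -1.3459
  prox(v) = soft_thresh(-1.3459, 0.2452) = -1.1006
Iteration 4: beta = 0.6, y = -1.1006 + 0.6*(-1.1006 + 0.6704) = -1.3588
  grad(y) = 0.5648, v = y - alpha*grad = -1.4274
  prox(v) = soft_thresh(-1.4274, 0.2452) = -1.1821
f(x_4) = 2*(-1.1821)^2 + 6*(-1.1821) + 2.02*|-1.1821| = -1.91


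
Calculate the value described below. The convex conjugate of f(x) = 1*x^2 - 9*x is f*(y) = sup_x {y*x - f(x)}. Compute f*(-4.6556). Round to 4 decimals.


f*(y) = sup_x {y*x - a*x^2 - b*x} = sup_x {(y-b)*x - a*x^2}
FOC: (y - b) - 2a*x = 0 => x* = (y - b)/(2a)
x* = (-4.6556 + 9)/(2*1) = 2.1722
f*(-4.6556) = (y-b)^2/(4a) = (-4.6556 + 9)^2/(4*1)
= 18.8738/4 = 4.7185


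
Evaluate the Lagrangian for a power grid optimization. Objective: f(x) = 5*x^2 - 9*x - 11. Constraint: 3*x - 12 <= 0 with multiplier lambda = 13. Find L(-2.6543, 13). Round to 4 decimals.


Step 1: Evaluate f(x).
f(-2.6543) = 5*(-2.6543)^2 - 9*(-2.6543) - 11 = 48.1152
Step 2: Evaluate g(x).
g(-2.6543) = 3*-2.6543 - 12 = -19.9629
Step 3: Compute Lagrangian.
L = 48.1152 + 13*-19.9629 = -211.4025


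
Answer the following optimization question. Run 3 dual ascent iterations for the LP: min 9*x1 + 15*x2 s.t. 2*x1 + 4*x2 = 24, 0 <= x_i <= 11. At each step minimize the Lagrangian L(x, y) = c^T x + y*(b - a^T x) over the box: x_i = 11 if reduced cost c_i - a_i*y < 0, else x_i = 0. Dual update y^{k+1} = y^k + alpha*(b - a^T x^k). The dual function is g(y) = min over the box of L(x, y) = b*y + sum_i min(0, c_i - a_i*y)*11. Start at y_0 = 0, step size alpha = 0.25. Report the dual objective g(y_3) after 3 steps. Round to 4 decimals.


Dual ascent for LP: min 9*x1 + 15*x2, 2*x1 + 4*x2 = 24, 0 <= x_i <= 11
Step 1: y^k = 0.0, reduced costs: (9.0, 15.0)
  x^k = (0.0, 0.0), subgradient = b - a^T x = 24.0
  y^{k+1} = 0.0 + 0.25*24.0 = 6.0
Step 2: y^k = 6.0, reduced costs: (-3.0, -9.0)
  x^k = (11.0, 11.0), subgradient = b - a^T x = -42.0
  y^{k+1} = 6.0 + 0.25*-42.0 = -4.5
Step 3: y^k = -4.5, reduced costs: (18.0, 33.0)
  x^k = (0.0, 0.0), subgradient = b - a^T x = 24.0
  y^{k+1} = -4.5 + 0.25*24.0 = 1.5
Dual objective at y_3 = 1.5: reduced costs (6.0, 9.0), box minimizer x = (0.0, 0.0)
g(y_3) = b*y + (c1 - a1*y)*x1 + (c2 - a2*y)*x2 = 24*1.5 + 6.0*0.0 + 9.0*0.0 = 36.0 + 0.0 + 0.0 = 36.0


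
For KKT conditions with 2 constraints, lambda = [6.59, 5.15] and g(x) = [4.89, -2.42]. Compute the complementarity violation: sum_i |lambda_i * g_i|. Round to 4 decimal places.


KKT complementary slackness check:
lambda_1 * g_1 = 6.59 * 4.89 = 32.2251
lambda_2 * g_2 = 5.15 * -2.42 = -12.463
Total violation = 32.2251 + 12.463 = 44.6881


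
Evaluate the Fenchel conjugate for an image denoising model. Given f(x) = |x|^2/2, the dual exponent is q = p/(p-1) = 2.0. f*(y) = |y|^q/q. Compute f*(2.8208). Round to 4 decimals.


The conjugate exponent q satisfies 1/p + 1/q = 1.
p = 2, so q = 2/(2 - 1) = 2.0
|y|^q = 2.8208^2.0 = 7.9569
f*(2.8208) = 7.9569 / 2.0 = 3.9785


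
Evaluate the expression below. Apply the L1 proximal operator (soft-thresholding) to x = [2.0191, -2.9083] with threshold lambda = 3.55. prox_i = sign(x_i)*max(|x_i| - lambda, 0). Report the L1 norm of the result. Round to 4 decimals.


Soft-thresholding with lambda = 3.55:
prox(2.0191) = sign(2.0191)*max(|2.0191| - 3.55, 0) = 0.0
prox(-2.9083) = sign(-2.9083)*max(|-2.9083| - 3.55, 0) = 0.0
prox(x) = [0.0, 0.0]
||prox(x)||_1 = 0.0 + 0.0 = 0.0


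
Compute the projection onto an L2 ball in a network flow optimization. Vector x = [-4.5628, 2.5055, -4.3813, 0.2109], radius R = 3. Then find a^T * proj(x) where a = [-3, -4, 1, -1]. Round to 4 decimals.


Step 1: Compute ||x|| (intermediates to 6 decimals).
||x|| = sqrt((-4.5628)^2 + 2.5055^2 + (-4.3813)^2 + 0.2109^2) = 6.807124
Step 2: Project.
Since ||x|| > R, scale = R/||x|| = 3/6.807124 = 0.440715, proj(x) = scale * x
proj(x) = [-2.010894, 1.104211, -1.930905, 0.092947]
Step 3: Dot product.
a^T * proj(x) = -3*(-2.010894) - 4*1.104211 + 1*(-1.930905) - 1*0.092947 = -0.408


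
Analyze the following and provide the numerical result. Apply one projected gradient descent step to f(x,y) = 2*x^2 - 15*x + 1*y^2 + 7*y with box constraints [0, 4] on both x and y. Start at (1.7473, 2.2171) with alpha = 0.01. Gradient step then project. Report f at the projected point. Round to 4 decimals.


Step 1: Compute gradient at (1.7473, 2.2171).
grad_x = 2*2*1.7473 - 15 = -8.0108
grad_y = 2*1*2.2171 + 7 = 11.4342
Step 2: Gradient step.
x_raw = 1.7473 - 0.01*-8.0108 = 1.8274
y_raw = 2.2171 - 0.01*11.4342 = 2.1028
Step 3: Project onto [0, 4].
x_proj = clip(1.8274) = 1.8274
y_proj = clip(2.1028) = 2.1028
Step 4: Evaluate f.
f(1.8274, 2.1028) = -1.5914


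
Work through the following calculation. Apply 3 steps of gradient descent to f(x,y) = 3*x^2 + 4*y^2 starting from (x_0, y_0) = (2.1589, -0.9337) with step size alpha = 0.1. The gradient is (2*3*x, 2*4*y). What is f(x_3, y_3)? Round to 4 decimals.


Gradient descent on f(x,y) = 3*x^2 + 4*y^2.
Starting point: (2.1589, -0.9337), alpha = 0.1
Step 1: grad_x = 2*3*2.1589 = 12.9534, grad_y = 2*4*-0.9337 = -7.4696
  x_1 = 2.1589 - 0.1*12.9534 = 0.8636
  y_1 = -0.9337 - 0.1*-7.4696 = -0.1867
Step 2: grad_x = 2*3*0.8636 = 5.1814, grad_y = 2*4*-0.1867 = -1.4939
  x_2 = 0.8636 - 0.1*5.1814 = 0.3454
  y_2 = -0.1867 - 0.1*-1.4939 = -0.0373
Step 3: grad_x = 2*3*0.3454 = 2.0725, grad_y = 2*4*-0.0373 = -0.2988
  x_3 = 0.3454 - 0.1*2.0725 = 0.1382
  y_3 = -0.0373 - 0.1*-0.2988 = -0.0075
f(0.1382, -0.0075) = 3*0.1382^2 + 4*(-0.0075)^2 = 0.0575


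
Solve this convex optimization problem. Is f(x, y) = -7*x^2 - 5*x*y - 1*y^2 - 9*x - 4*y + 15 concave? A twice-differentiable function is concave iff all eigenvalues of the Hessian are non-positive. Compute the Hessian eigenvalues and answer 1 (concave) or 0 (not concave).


The Hessian of f(x,y) = -7*x^2 - 5*x*y - 1*y^2 - 9*x - 4*y + 15 is:
H = [[-14, -5], [-5, -2]]
Trace = -14 - 2 = -16
Determinant = -14*-2 - (-5)^2 = 3
Discriminant = (-16)^2 - 4*3 = 244.0
Eigenvalues: lambda_1 = -15.8102, lambda_2 = -0.1898
The function is concave.

1


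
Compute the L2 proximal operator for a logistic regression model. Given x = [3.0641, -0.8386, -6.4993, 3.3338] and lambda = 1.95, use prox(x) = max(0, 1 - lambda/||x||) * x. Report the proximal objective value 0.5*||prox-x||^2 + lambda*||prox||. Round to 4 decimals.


Step 1: Compute ||x||.
||x|| = 7.9654
Step 2: Compute scaling factor.
scale = max(0, 1 - 1.95/7.9654) = 0.7552
Step 3: prox(x) = [2.314, -0.6333, -4.9082, 2.5177]
||prox(x)|| = 6.0154
Step 4: Proximal objective.
0.5*||prox-x||^2 = 1.9013
lambda*||prox|| = 11.73
Total = 13.6312


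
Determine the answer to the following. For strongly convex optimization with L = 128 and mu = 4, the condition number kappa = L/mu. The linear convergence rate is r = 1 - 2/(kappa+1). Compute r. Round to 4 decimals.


Step 1: Compute the condition number.
kappa = L/mu = 128/4 = 32.0
Step 2: Compute the convergence rate.
r = 1 - 2/(kappa + 1) = 1 - 2*mu/(L + mu) = (L - mu)/(L + mu) = 124/132 = 0.9394


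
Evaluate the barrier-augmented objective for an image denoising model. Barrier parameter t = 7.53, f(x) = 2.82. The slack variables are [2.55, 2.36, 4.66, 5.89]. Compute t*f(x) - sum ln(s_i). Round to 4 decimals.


Step 1: Compute log-barrier.
ln values: [0.9361, 0.8587, 1.539, 1.7733]
phi = -(0.9361 + 0.8587 + 1.539 + 1.7733) = -5.107
Step 2: Compute augmented objective.
t*f(x) = 7.53*2.82 = 21.2346
Total = 21.2346 - 5.107 = 16.1276


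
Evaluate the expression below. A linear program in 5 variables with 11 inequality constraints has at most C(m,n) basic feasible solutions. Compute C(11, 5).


Each vertex corresponds to some choice of n active constraints out of m, so the number of vertices is at most C(m, n) = m! / (n!(m-n)!).
m = 11, n = 5
Numerator: 11 * 10 * 9 * 8 * 7
Denominator: 5! = 120
C(11, 5) = 462


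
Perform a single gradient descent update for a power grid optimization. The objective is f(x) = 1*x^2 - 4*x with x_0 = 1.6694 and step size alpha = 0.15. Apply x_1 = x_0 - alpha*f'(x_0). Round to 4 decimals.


We compute the gradient at x_0 and apply the update.
f'(x) = 2*x - 4
f'(1.6694) = 2*1.6694 - 4 = -0.6612
x_1 = 1.6694 - 0.15*-0.6612 = 1.7686


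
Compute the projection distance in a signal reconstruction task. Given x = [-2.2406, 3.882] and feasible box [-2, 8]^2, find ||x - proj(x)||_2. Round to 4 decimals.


Project each component onto [-2, 8].
clip(-2.2406) = -2.0, clip(3.882) = 3.882
Projection = [-2.0, 3.882]
Squared diffs: [0.0579, 0.0]
Distance = sqrt(0.0579) = 0.2406


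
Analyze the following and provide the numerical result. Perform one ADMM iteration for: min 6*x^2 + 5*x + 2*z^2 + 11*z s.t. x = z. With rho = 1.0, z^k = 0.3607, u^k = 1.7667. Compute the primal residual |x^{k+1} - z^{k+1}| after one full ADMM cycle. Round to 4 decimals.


ADMM iteration with rho = 1.0, z^k = 0.3607, u^k = 1.7667
Step 1: x-update.
Minimize 6*x^2 + 5*x + (1.0/2)*(x - 0.3607 + 1.7667)^2
FOC: (2*6 + 1.0)*x = -5 + 1.0*(0.3607 - 1.7667)
x^{k+1} = -0.4928
Step 2: z-update.
Minimize 2*z^2 + 11*z + (1.0/2)*(-0.4928 - z + 1.7667)^2
FOC: (2*2 + 1.0)*z = -11 + 1.0*(-0.4928 + 1.7667)
z^{k+1} = -1.9452
Step 3: u-update.
u^{k+1} = 1.7667 - 0.4928 + 1.9452 = 3.2191
Step 4: Primal residual = |-0.4928 + 1.9452| = 1.4524


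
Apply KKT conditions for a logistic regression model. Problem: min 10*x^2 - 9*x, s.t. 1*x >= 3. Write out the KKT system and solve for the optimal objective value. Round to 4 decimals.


Step 1: Try lambda = 0 (constraint inactive).
x_unc = 9/(2*10) = 0.45
Check: 1*0.45 = 0.45 < 3 -- violated!
Step 2: Constraint must be active: 1*x = 3
x* = 3/1 = 3.0
lambda = (2*10*3.0 - 9)/1 = 51.0
Step 3: Compute optimal value.
f(x*) = 10*3.0^2 - 9*3.0 = 63.0


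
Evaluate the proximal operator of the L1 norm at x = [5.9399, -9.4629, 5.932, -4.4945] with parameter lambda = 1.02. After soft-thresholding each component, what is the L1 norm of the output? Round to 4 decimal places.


Soft-thresholding with lambda = 1.02:
prox(5.9399) = sign(5.9399)*max(|5.9399| - 1.02, 0) = 4.9199
prox(-9.4629) = sign(-9.4629)*max(|-9.4629| - 1.02, 0) = -8.4429
prox(5.932) = sign(5.932)*max(|5.932| - 1.02, 0) = 4.912
prox(-4.4945) = sign(-4.4945)*max(|-4.4945| - 1.02, 0) = -3.4745
prox(x) = [4.9199, -8.4429, 4.912, -3.4745]
||prox(x)||_1 = 4.9199 + 8.4429 + 4.912 + 3.4745 = 21.7493


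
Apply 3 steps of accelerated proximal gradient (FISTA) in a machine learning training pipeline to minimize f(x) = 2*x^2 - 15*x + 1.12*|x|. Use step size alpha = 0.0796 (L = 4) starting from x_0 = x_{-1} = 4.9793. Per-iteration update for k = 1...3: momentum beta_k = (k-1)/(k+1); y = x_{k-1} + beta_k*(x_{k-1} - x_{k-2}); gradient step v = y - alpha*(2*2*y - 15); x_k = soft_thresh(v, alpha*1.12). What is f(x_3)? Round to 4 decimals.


FISTA on f(x) = 2*x^2 - 15*x + 1.12*|x|
L = 4, alpha = 0.0796
Iteration 1: beta = 0.0, y = 4.9793 + 0.0*(4.9793 - 4.9793) = 4.9793
  grad(y) = 4.9172, v = y - alpha*grad = 4.5879
  prox(v) = soft_thresh(4.5879, 0.0892) = 4.4987
Iteration 2: beta = 0.3333, y = 4.4987 + 0.3333*(4.4987 - 4.9793) = 4.3386
  grad(y) = 2.3542, v = y - alpha*grad = 4.1512
  prox(v) = soft_thresh(4.1512, 0.0892) = 4.062
Iteration 3: beta = 0.5, y = 4.062 + 0.5*(4.062 - 4.4987) = 3.8436
  grad(y) = 0.3746, v = y - alpha*grad = 3.8138
  prox(v) = soft_thresh(3.8138, 0.0892) = 3.7247
f(x_3) = 2*3.7247^2 - 15*3.7247 + 1.12*|3.7247| = -23.9521


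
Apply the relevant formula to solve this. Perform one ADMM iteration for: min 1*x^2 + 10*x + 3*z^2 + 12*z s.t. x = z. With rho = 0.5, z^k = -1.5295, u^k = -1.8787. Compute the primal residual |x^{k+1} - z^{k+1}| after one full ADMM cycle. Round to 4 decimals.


ADMM iteration with rho = 0.5, z^k = -1.5295, u^k = -1.8787
Step 1: x-update.
Minimize 1*x^2 + 10*x + (0.5/2)*(x + 1.5295 - 1.8787)^2
FOC: (2*1 + 0.5)*x = -10 + 0.5*(-1.5295 + 1.8787)
x^{k+1} = -3.9302
Step 2: z-update.
Minimize 3*z^2 + 12*z + (0.5/2)*(-3.9302 - z - 1.8787)^2
FOC: (2*3 + 0.5)*z = -12 + 0.5*(-3.9302 - 1.8787)
z^{k+1} = -2.293
Step 3: u-update.
u^{k+1} = -1.8787 - 3.9302 + 2.293 = -3.5159
Step 4: Primal residual = |-3.9302 + 2.293| = 1.6372


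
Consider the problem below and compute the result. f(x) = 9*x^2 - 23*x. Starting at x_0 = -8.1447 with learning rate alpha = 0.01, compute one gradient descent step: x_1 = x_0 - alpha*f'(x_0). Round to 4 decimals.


We compute the gradient at x_0 and apply the update.
f'(x) = 18*x - 23
f'(-8.1447) = 18*-8.1447 - 23 = -169.6046
x_1 = -8.1447 - 0.01*-169.6046 = -6.4487


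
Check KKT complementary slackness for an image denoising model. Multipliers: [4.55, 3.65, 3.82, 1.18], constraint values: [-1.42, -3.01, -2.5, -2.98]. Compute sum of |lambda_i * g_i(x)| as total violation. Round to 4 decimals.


KKT complementary slackness check:
lambda_1 * g_1 = 4.55 * -1.42 = -6.461
lambda_2 * g_2 = 3.65 * -3.01 = -10.9865
lambda_3 * g_3 = 3.82 * -2.5 = -9.55
lambda_4 * g_4 = 1.18 * -2.98 = -3.5164
Total violation = 6.461 + 10.9865 + 9.55 + 3.5164 = 30.5139


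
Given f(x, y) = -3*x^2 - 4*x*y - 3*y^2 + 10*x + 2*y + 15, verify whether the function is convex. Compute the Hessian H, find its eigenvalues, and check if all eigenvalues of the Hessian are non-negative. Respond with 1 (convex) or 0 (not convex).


The Hessian of f(x,y) = -3*x^2 - 4*x*y - 3*y^2 + 10*x + 2*y + 15 is:
H = [[-6, -4], [-4, -6]]
Trace = -6 - 6 = -12
Determinant = -6*-6 - (-4)^2 = 20
Discriminant = (-12)^2 - 4*20 = 64.0
Eigenvalues: lambda_1 = -10.0, lambda_2 = -2.0
The function is not convex.

0


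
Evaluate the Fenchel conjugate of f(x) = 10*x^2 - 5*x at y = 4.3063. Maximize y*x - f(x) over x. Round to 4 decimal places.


f*(y) = sup_x {y*x - a*x^2 - b*x} = sup_x {(y-b)*x - a*x^2}
FOC: (y - b) - 2a*x = 0 => x* = (y - b)/(2a)
x* = (4.3063 + 5)/(2*10) = 0.4653
f*(4.3063) = (y-b)^2/(4a) = (4.3063 + 5)^2/(4*10)
= 86.6072/40 = 2.1652


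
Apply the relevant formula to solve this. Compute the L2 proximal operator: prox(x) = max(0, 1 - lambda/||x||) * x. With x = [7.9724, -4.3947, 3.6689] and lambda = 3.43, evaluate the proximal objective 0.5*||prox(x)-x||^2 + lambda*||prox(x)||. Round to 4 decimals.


Step 1: Compute ||x||.
||x|| = 9.815
Step 2: Compute scaling factor.
scale = max(0, 1 - 3.43/9.815) = 0.6505
Step 3: prox(x) = [5.1863, -2.8589, 2.3867]
||prox(x)|| = 6.385
Step 4: Proximal objective.
0.5*||prox-x||^2 = 5.8825
lambda*||prox|| = 21.9006
Total = 27.7829


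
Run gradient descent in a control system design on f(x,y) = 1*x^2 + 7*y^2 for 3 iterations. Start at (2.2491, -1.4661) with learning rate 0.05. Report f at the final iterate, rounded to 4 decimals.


Gradient descent on f(x,y) = 1*x^2 + 7*y^2.
Starting point: (2.2491, -1.4661), alpha = 0.05
Step 1: grad_x = 2*1*2.2491 = 4.4982, grad_y = 2*7*-1.4661 = -20.5254
  x_1 = 2.2491 - 0.05*4.4982 = 2.0242
  y_1 = -1.4661 - 0.05*-20.5254 = -0.4398
Step 2: grad_x = 2*1*2.0242 = 4.0484, grad_y = 2*7*-0.4398 = -6.1576
  x_2 = 2.0242 - 0.05*4.0484 = 1.8218
  y_2 = -0.4398 - 0.05*-6.1576 = -0.1319
Step 3: grad_x = 2*1*1.8218 = 3.6435, grad_y = 2*7*-0.1319 = -1.8473
  x_3 = 1.8218 - 0.05*3.6435 = 1.6396
  y_3 = -0.1319 - 0.05*-1.8473 = -0.0396
f(1.6396, -0.0396) = 1*1.6396^2 + 7*(-0.0396)^2 = 2.6992


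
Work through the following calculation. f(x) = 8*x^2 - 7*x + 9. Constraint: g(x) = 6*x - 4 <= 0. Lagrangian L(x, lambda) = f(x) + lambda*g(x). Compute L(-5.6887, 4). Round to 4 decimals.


Step 1: Evaluate f(x).
f(-5.6887) = 8*(-5.6887)^2 - 7*(-5.6887) + 9 = 307.7114
Step 2: Evaluate g(x).
g(-5.6887) = 6*-5.6887 - 4 = -38.1322
Step 3: Compute Lagrangian.
L = 307.7114 + 4*-38.1322 = 155.1826


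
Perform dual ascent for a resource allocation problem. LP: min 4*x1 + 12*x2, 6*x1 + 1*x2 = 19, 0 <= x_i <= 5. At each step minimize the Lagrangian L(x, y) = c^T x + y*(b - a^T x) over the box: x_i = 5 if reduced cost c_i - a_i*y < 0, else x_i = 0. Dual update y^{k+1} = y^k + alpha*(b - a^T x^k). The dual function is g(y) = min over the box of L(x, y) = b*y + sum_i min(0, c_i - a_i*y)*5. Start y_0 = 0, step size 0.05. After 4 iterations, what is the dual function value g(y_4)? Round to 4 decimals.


Dual ascent for LP: min 4*x1 + 12*x2, 6*x1 + 1*x2 = 19, 0 <= x_i <= 5
Step 1: y^k = 0.0, reduced costs: (4.0, 12.0)
  x^k = (0.0, 0.0), subgradient = b - a^T x = 19.0
  y^{k+1} = 0.0 + 0.05*19.0 = 0.95
Step 2: y^k = 0.95, reduced costs: (-1.7, 11.05)
  x^k = (5.0, 0.0), subgradient = b - a^T x = -11.0
  y^{k+1} = 0.95 + 0.05*-11.0 = 0.4
Step 3: y^k = 0.4, reduced costs: (1.6, 11.6)
  x^k = (0.0, 0.0), subgradient = b - a^T x = 19.0
  y^{k+1} = 0.4 + 0.05*19.0 = 1.35
Step 4: y^k = 1.35, reduced costs: (-4.1, 10.65)
  x^k = (5.0, 0.0), subgradient = b - a^T x = -11.0
  y^{k+1} = 1.35 + 0.05*-11.0 = 0.8
Dual objective at y_4 = 0.8: reduced costs (-0.8, 11.2), box minimizer x = (5.0, 0.0)
g(y_4) = b*y + (c1 - a1*y)*x1 + (c2 - a2*y)*x2 = 19*0.8 + (-0.8)*5.0 + 11.2*0.0 = 15.2 - 4.0 + 0.0 = 11.2
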